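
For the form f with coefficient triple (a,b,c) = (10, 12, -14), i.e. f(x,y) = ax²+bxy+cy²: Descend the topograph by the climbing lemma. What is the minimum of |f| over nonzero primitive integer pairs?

river: ρ → (-14,16,8)
river: ρ → (8,16,-14)
river: ρ → (-14,12,10)
river: ρ → (10,8,-16)
river: ρ → (-16,24,2)
river: ρ → (2,24,-16)
river: ρ → (-16,8,10)
river: ρ → (10,12,-14)
closes: descent 0, river 8
min |a| on river = 2

2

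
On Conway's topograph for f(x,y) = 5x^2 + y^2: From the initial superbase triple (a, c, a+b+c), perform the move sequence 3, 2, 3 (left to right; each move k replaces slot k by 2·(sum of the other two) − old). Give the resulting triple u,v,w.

start (5,1,6) = (f(1,0),f(0,1),f(1,1))
replace slot 3: 2·(5+1) − 6 = 6 → (5,1,6)
replace slot 2: 2·(5+6) − 1 = 21 → (5,21,6)
replace slot 3: 2·(5+21) − 6 = 46 → (5,21,46)

5,21,46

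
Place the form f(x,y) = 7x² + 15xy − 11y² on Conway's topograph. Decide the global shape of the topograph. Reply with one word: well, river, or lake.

D = b²−4ac = 15² − 4·7·(-11) = 533
D > 0 non-square ⇒ indefinite ⇒ periodic river

river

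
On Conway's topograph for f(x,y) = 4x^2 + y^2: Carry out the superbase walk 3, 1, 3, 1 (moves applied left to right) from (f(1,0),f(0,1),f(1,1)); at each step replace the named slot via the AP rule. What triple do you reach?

start (4,1,5) = (f(1,0),f(0,1),f(1,1))
replace slot 3: 2·(4+1) − 5 = 5 → (4,1,5)
replace slot 1: 2·(1+5) − 4 = 8 → (8,1,5)
replace slot 3: 2·(8+1) − 5 = 13 → (8,1,13)
replace slot 1: 2·(1+13) − 8 = 20 → (20,1,13)

20,1,13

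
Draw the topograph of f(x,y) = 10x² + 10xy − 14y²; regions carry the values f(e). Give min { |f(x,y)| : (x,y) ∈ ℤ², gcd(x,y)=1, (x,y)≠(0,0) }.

river: ρ → (-14,18,6)
river: ρ → (6,18,-14)
river: ρ → (-14,10,10)
river: ρ → (10,10,-14)
closes: descent 0, river 4
min |a| on river = 6

6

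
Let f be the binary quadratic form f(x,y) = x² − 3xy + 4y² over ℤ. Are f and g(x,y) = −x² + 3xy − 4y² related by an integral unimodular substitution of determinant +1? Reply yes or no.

D₁ = -7, D₂ = -7
f: translate: b→1 (≡-3 mod 2), so (1,-3,4)→(1,1,2)
f: reduced (well bottom): (1,1,2) with a≤c, −a<b≤a
g is negative-definite; reduce −g:
−g: translate: b→1 (≡-3 mod 2), so (1,-3,4)→(1,1,2)
−g: reduced (well bottom): (1,1,2) with a≤c, −a<b≤a
flip sign back: reduced form of g is (-1,-1,-2)
reduced forms (1, 1, 2) vs (-1, -1, -2) ⇒ inequivalent

no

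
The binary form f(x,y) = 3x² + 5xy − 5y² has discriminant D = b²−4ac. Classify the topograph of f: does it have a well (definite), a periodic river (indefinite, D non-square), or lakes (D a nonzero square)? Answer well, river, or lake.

D = b²−4ac = 5² − 4·3·(-5) = 85
D > 0 non-square ⇒ indefinite ⇒ periodic river

river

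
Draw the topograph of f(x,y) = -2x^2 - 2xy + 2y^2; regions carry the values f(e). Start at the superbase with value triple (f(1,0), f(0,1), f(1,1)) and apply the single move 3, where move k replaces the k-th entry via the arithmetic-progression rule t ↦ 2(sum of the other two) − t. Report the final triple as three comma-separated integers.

start (-2,2,-2) = (f(1,0),f(0,1),f(1,1))
replace slot 3: 2·((-2)+2) − (-2) = 2 → (-2,2,2)

-2,2,2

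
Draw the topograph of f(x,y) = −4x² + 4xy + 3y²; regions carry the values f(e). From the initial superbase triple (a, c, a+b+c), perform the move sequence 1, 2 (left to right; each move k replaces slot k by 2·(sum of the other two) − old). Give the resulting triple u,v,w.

start (-4,3,3) = (f(1,0),f(0,1),f(1,1))
replace slot 1: 2·(3+3) − (-4) = 16 → (16,3,3)
replace slot 2: 2·(16+3) − 3 = 35 → (16,35,3)

16,35,3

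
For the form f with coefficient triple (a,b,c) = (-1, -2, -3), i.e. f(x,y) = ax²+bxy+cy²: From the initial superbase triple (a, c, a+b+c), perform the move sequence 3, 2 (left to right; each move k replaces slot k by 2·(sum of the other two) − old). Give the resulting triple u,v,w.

start (-1,-3,-6) = (f(1,0),f(0,1),f(1,1))
replace slot 3: 2·((-1)+(-3)) − (-6) = -2 → (-1,-3,-2)
replace slot 2: 2·((-1)+(-2)) − (-3) = -3 → (-1,-3,-2)

-1,-3,-2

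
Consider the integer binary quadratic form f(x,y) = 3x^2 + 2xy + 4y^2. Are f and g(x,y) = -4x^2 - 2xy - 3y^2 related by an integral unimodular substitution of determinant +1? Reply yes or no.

D₁ = -44, D₂ = -44
f: reduced (well bottom): (3,2,4) with a≤c, −a<b≤a
g is negative-definite; reduce −g:
−g: flip: (4,2,3)→(3,-2,4)
−g: reduced (well bottom): (3,-2,4) with a≤c, −a<b≤a
flip sign back: reduced form of g is (-3,2,-4)
reduced forms (3, 2, 4) vs (-3, 2, -4) ⇒ inequivalent

no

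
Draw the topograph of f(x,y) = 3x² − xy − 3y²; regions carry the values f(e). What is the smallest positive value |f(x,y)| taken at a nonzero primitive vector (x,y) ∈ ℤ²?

descent: ρ → (-3,1,3)  [lands on river]
river: ρ → (3,5,-1)
river: ρ → (-1,5,3)
river: ρ → (3,1,-3)
river: ρ → (-3,5,1)
river: ρ → (1,5,-3)
closes: descent 1, river 6
min |a| on river = 1

1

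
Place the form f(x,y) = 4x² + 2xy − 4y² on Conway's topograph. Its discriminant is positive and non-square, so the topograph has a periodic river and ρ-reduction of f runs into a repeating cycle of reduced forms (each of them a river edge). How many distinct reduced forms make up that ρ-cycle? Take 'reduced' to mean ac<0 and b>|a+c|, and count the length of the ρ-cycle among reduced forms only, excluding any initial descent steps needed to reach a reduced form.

D = 68, ⌊√D⌋ = 8
river: ρ → (-4,6,2)
river: ρ → (2,6,-4)
river: ρ → (-4,2,4)
river: ρ → (4,6,-2)
river: ρ → (-2,6,4)
river: ρ → (4,2,-4)
ρ-cycle length = 6 (tail of 0 descent steps not counted)

6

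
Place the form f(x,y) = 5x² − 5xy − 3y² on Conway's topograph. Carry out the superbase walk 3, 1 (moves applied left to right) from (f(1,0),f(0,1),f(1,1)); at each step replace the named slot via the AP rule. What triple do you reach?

start (5,-3,-3) = (f(1,0),f(0,1),f(1,1))
replace slot 3: 2·(5+(-3)) − (-3) = 7 → (5,-3,7)
replace slot 1: 2·((-3)+7) − 5 = 3 → (3,-3,7)

3,-3,7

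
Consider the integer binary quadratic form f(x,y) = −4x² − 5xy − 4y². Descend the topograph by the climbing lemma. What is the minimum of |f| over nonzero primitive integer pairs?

translate: b→-3 (≡5 mod 8), so (4,5,4)→(4,-3,3)
flip: (4,-3,3)→(3,3,4)
reduced (well bottom): (3,3,4) with a≤c, −a<b≤a
well minimum |f| = |-3| = 3 (negative-definite)

3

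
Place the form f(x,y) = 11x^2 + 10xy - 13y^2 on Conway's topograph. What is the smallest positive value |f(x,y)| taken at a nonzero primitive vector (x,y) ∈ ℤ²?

river: ρ → (-13,16,8)
river: ρ → (8,16,-13)
river: ρ → (-13,10,11)
river: ρ → (11,12,-12)
river: ρ → (-12,12,11)
river: ρ → (11,10,-13)
closes: descent 0, river 6
min |a| on river = 8

8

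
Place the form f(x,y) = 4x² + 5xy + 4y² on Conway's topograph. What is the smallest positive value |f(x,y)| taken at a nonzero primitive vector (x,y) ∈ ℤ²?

translate: b→-3 (≡5 mod 8), so (4,5,4)→(4,-3,3)
flip: (4,-3,3)→(3,3,4)
reduced (well bottom): (3,3,4) with a≤c, −a<b≤a
well minimum = a = 3

3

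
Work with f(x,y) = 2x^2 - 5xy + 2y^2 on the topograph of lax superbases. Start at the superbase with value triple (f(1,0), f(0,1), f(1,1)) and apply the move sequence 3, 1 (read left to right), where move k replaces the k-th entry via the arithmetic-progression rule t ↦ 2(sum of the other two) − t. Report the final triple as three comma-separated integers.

start (2,2,-1) = (f(1,0),f(0,1),f(1,1))
replace slot 3: 2·(2+2) − (-1) = 9 → (2,2,9)
replace slot 1: 2·(2+9) − 2 = 20 → (20,2,9)

20,2,9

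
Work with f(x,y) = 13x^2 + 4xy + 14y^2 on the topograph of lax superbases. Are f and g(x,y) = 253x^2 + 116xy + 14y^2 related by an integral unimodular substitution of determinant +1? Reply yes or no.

D₁ = -712, D₂ = -712
f: reduced (well bottom): (13,4,14) with a≤c, −a<b≤a
g: flip: (253,116,14)→(14,-116,253)
g: translate: b→-4 (≡-116 mod 28), so (14,-116,253)→(14,-4,13)
g: flip: (14,-4,13)→(13,4,14)
g: reduced (well bottom): (13,4,14) with a≤c, −a<b≤a
reduced forms (13, 4, 14) vs (13, 4, 14) ⇒ equivalent

yes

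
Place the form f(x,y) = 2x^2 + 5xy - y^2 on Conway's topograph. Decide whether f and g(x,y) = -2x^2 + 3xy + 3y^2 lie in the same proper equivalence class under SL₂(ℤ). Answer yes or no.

D₁ = 33, D₂ = 33
river cycle of f (length 4): (-1, 5, 2), (2, 3, -3), (-3, 3, 2), (2, 5, -1)
river cycle of g (length 4): (3, 3, -2), (-2, 5, 1), (1, 5, -2), (-2, 3, 3)
cycles differ ⇒ inequivalent

no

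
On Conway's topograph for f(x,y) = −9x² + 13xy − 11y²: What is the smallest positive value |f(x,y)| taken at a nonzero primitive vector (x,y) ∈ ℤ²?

translate: b→5 (≡-13 mod 18), so (9,-13,11)→(9,5,7)
flip: (9,5,7)→(7,-5,9)
reduced (well bottom): (7,-5,9) with a≤c, −a<b≤a
well minimum |f| = |-7| = 7 (negative-definite)

7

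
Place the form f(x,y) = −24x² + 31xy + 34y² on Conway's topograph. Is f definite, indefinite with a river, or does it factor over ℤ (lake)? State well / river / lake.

D = b²−4ac = 31² − 4·(-24)·34 = 4225
D = 65² is a perfect square ⇒ form factors over ℤ ⇒ lakes

lake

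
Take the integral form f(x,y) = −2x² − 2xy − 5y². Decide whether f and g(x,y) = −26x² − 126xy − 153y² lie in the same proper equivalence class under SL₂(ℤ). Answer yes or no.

D₁ = -36, D₂ = -36
f is negative-definite; reduce −f:
−f: reduced (well bottom): (2,2,5) with a≤c, −a<b≤a
flip sign back: reduced form of f is (-2,-2,-5)
g is negative-definite; reduce −g:
−g: translate: b→22 (≡126 mod 52), so (26,126,153)→(26,22,5)
−g: flip: (26,22,5)→(5,-22,26)
−g: translate: b→-2 (≡-22 mod 10), so (5,-22,26)→(5,-2,2)
−g: flip: (5,-2,2)→(2,2,5)
−g: reduced (well bottom): (2,2,5) with a≤c, −a<b≤a
flip sign back: reduced form of g is (-2,-2,-5)
reduced forms (-2, -2, -5) vs (-2, -2, -5) ⇒ equivalent

yes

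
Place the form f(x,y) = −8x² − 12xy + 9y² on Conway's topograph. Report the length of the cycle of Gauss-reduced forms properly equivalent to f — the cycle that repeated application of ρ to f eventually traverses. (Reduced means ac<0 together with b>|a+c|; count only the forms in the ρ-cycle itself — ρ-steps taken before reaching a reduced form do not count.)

D = 432, ⌊√D⌋ = 20
descent: ρ → (9,12,-8)  [lands on river]
river: ρ → (-8,20,1)
river: ρ → (1,20,-8)
river: ρ → (-8,12,9)
river: ρ → (9,6,-11)
river: ρ → (-11,16,4)
river: ρ → (4,16,-11)
river: ρ → (-11,6,9)
ρ-cycle length = 8 (tail of 1 descent step not counted)

8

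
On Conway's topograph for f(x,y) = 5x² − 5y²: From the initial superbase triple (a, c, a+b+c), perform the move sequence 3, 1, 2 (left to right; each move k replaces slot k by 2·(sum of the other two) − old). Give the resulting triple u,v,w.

start (5,-5,0) = (f(1,0),f(0,1),f(1,1))
replace slot 3: 2·(5+(-5)) − 0 = 0 → (5,-5,0)
replace slot 1: 2·((-5)+0) − 5 = -15 → (-15,-5,0)
replace slot 2: 2·((-15)+0) − (-5) = -25 → (-15,-25,0)

-15,-25,0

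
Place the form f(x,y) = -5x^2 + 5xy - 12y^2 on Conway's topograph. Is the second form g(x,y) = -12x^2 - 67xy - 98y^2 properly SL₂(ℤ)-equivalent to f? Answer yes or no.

D₁ = -215, D₂ = -215
f is negative-definite; reduce −f:
−f: translate: b→5 (≡-5 mod 10), so (5,-5,12)→(5,5,12)
−f: reduced (well bottom): (5,5,12) with a≤c, −a<b≤a
flip sign back: reduced form of f is (-5,-5,-12)
g is negative-definite; reduce −g:
−g: translate: b→-5 (≡67 mod 24), so (12,67,98)→(12,-5,5)
−g: flip: (12,-5,5)→(5,5,12)
−g: reduced (well bottom): (5,5,12) with a≤c, −a<b≤a
flip sign back: reduced form of g is (-5,-5,-12)
reduced forms (-5, -5, -12) vs (-5, -5, -12) ⇒ equivalent

yes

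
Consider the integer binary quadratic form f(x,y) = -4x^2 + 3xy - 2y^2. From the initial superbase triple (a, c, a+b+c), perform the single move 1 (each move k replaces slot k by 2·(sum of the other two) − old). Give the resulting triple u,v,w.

start (-4,-2,-3) = (f(1,0),f(0,1),f(1,1))
replace slot 1: 2·((-2)+(-3)) − (-4) = -6 → (-6,-2,-3)

-6,-2,-3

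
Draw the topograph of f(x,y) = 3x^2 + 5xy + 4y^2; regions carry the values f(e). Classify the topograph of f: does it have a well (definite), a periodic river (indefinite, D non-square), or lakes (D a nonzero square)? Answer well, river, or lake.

D = b²−4ac = 5² − 4·3·4 = -23
D < 0 ⇒ definite ⇒ every region one sign ⇒ single well

well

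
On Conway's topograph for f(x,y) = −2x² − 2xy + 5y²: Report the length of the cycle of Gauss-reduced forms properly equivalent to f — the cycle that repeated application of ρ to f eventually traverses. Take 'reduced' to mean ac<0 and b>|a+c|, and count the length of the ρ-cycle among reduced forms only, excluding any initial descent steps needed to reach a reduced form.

D = 44, ⌊√D⌋ = 6
descent: ρ → (5,2,-2)
descent: ρ → (-2,6,1)  [lands on river]
river: ρ → (1,6,-2)
ρ-cycle length = 2 (tail of 2 descent steps not counted)

2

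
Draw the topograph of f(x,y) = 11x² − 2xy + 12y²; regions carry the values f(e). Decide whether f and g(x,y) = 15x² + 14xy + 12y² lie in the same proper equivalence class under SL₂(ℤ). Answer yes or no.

D₁ = -524, D₂ = -524
f: reduced (well bottom): (11,-2,12) with a≤c, −a<b≤a
g: flip: (15,14,12)→(12,-14,15)
g: translate: b→10 (≡-14 mod 24), so (12,-14,15)→(12,10,13)
g: reduced (well bottom): (12,10,13) with a≤c, −a<b≤a
reduced forms (11, -2, 12) vs (12, 10, 13) ⇒ inequivalent

no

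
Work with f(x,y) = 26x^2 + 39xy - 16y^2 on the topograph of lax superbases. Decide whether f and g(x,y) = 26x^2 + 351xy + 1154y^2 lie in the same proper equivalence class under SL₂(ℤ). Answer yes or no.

D₁ = 3185, D₂ = 3185
river cycle of f (length 14): (-16, 25, 40), (40, 55, -1), (-1, 55, 40), (40, 25, -16), (-16, 39, 26), (26, 13, -29), (-29, 45, 10), (10, 55, -4), (-4, 49, 49), (49, 49, -4), … (4 more)
river cycle of g (length 14): (26, 39, -16), (-16, 25, 40), (40, 55, -1), (-1, 55, 40), (40, 25, -16), (-16, 39, 26), (26, 13, -29), (-29, 45, 10), (10, 55, -4), (-4, 49, 49), … (4 more)
cycles coincide ⇒ equivalent

yes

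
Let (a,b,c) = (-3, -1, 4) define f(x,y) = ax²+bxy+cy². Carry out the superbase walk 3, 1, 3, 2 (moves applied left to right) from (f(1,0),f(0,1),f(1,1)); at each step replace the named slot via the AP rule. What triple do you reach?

start (-3,4,0) = (f(1,0),f(0,1),f(1,1))
replace slot 3: 2·((-3)+4) − 0 = 2 → (-3,4,2)
replace slot 1: 2·(4+2) − (-3) = 15 → (15,4,2)
replace slot 3: 2·(15+4) − 2 = 36 → (15,4,36)
replace slot 2: 2·(15+36) − 4 = 98 → (15,98,36)

15,98,36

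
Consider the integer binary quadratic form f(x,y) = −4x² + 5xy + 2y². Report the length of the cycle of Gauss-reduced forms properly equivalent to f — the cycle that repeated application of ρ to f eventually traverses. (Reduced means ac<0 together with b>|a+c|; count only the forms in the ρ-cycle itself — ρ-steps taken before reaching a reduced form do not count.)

D = 57, ⌊√D⌋ = 7
river: ρ → (2,7,-1)
river: ρ → (-1,7,2)
river: ρ → (2,5,-4)
river: ρ → (-4,3,3)
river: ρ → (3,3,-4)
river: ρ → (-4,5,2)
ρ-cycle length = 6 (tail of 0 descent steps not counted)

6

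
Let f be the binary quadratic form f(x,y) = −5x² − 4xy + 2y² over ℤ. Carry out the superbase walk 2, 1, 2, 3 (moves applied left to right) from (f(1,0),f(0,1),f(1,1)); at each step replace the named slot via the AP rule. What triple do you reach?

start (-5,2,-7) = (f(1,0),f(0,1),f(1,1))
replace slot 2: 2·((-5)+(-7)) − 2 = -26 → (-5,-26,-7)
replace slot 1: 2·((-26)+(-7)) − (-5) = -61 → (-61,-26,-7)
replace slot 2: 2·((-61)+(-7)) − (-26) = -110 → (-61,-110,-7)
replace slot 3: 2·((-61)+(-110)) − (-7) = -335 → (-61,-110,-335)

-61,-110,-335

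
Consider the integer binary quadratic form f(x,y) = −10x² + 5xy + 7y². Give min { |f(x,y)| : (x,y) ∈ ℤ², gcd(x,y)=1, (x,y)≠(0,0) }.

river: ρ → (7,9,-8)
river: ρ → (-8,7,8)
river: ρ → (8,9,-7)
river: ρ → (-7,5,10)
river: ρ → (10,15,-2)
river: ρ → (-2,17,2)
river: ρ → (2,15,-10)
river: ρ → (-10,5,7)
closes: descent 0, river 8
min |a| on river = 2

2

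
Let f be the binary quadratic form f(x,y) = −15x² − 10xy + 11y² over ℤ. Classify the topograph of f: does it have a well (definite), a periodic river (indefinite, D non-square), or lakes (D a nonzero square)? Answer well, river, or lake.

D = b²−4ac = (-10)² − 4·(-15)·11 = 760
D > 0 non-square ⇒ indefinite ⇒ periodic river

river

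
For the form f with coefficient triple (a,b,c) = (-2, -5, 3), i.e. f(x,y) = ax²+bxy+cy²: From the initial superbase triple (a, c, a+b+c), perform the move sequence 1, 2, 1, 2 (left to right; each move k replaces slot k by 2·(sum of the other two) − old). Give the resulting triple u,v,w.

start (-2,3,-4) = (f(1,0),f(0,1),f(1,1))
replace slot 1: 2·(3+(-4)) − (-2) = 0 → (0,3,-4)
replace slot 2: 2·(0+(-4)) − 3 = -11 → (0,-11,-4)
replace slot 1: 2·((-11)+(-4)) − 0 = -30 → (-30,-11,-4)
replace slot 2: 2·((-30)+(-4)) − (-11) = -57 → (-30,-57,-4)

-30,-57,-4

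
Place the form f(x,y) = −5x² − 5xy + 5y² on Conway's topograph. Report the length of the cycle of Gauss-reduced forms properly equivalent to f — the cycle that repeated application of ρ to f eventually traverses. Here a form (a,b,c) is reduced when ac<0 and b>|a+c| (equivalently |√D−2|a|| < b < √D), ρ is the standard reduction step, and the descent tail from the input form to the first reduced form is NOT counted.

D = 125, ⌊√D⌋ = 11
descent: ρ → (5,5,-5)  [lands on river]
river: ρ → (-5,5,5)
ρ-cycle length = 2 (tail of 1 descent step not counted)

2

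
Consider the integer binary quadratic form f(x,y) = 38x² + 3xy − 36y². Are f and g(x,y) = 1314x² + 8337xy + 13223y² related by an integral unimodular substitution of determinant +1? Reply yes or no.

D₁ = 5481, D₂ = 5481
river cycle of f (length 40): (-36, 69, 5), (5, 71, -22), (-22, 61, 20), (20, 59, -25), (-25, 41, 38), (38, 35, -28), (-28, 21, 45), (45, 69, -4), (-4, 67, 62), (62, 57, -9), … (30 more)
river cycle of g (length 40): (38, 3, -36), (-36, 69, 5), (5, 71, -22), (-22, 61, 20), (20, 59, -25), (-25, 41, 38), (38, 35, -28), (-28, 21, 45), (45, 69, -4), (-4, 67, 62), … (30 more)
cycles coincide ⇒ equivalent

yes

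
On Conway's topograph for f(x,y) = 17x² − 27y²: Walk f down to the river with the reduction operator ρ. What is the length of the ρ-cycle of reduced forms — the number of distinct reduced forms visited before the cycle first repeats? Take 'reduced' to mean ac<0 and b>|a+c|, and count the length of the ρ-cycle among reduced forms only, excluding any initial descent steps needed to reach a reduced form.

D = 1836, ⌊√D⌋ = 42
descent: ρ → (-27,0,17)
descent: ρ → (17,34,-10)  [lands on river]
river: ρ → (-10,26,29)
river: ρ → (29,32,-7)
river: ρ → (-7,38,14)
river: ρ → (14,18,-27)
river: ρ → (-27,36,5)
river: ρ → (5,34,-34)
river: ρ → (-34,34,5)
river: ρ → (5,36,-27)
river: ρ → (-27,18,14)
river: ρ → (14,38,-7)
river: ρ → (-7,32,29)
river: ρ → (29,26,-10)
river: ρ → (-10,34,17)
ρ-cycle length = 14 (tail of 2 descent steps not counted)

14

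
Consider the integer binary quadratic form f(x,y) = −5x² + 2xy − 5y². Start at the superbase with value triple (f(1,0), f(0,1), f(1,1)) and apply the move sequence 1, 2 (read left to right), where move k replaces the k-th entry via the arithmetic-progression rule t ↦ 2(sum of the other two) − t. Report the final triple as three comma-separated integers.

start (-5,-5,-8) = (f(1,0),f(0,1),f(1,1))
replace slot 1: 2·((-5)+(-8)) − (-5) = -21 → (-21,-5,-8)
replace slot 2: 2·((-21)+(-8)) − (-5) = -53 → (-21,-53,-8)

-21,-53,-8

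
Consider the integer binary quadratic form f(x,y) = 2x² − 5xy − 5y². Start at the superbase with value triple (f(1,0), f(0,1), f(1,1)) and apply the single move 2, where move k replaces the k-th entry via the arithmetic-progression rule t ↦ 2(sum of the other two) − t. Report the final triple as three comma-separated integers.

start (2,-5,-8) = (f(1,0),f(0,1),f(1,1))
replace slot 2: 2·(2+(-8)) − (-5) = -7 → (2,-7,-8)

2,-7,-8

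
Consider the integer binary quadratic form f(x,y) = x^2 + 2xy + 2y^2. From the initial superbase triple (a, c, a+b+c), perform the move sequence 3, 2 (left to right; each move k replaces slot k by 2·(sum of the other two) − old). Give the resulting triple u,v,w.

start (1,2,5) = (f(1,0),f(0,1),f(1,1))
replace slot 3: 2·(1+2) − 5 = 1 → (1,2,1)
replace slot 2: 2·(1+1) − 2 = 2 → (1,2,1)

1,2,1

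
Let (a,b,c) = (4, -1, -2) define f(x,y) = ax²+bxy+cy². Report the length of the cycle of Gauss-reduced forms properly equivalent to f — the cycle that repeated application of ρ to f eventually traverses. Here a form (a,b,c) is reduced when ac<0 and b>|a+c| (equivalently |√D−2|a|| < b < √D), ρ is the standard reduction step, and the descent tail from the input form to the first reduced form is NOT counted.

D = 33, ⌊√D⌋ = 5
descent: ρ → (-2,5,1)  [lands on river]
river: ρ → (1,5,-2)
river: ρ → (-2,3,3)
river: ρ → (3,3,-2)
ρ-cycle length = 4 (tail of 1 descent step not counted)

4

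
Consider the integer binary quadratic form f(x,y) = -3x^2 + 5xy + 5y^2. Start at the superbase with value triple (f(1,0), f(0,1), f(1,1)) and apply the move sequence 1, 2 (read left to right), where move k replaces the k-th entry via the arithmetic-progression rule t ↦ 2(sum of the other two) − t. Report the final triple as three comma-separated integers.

start (-3,5,7) = (f(1,0),f(0,1),f(1,1))
replace slot 1: 2·(5+7) − (-3) = 27 → (27,5,7)
replace slot 2: 2·(27+7) − 5 = 63 → (27,63,7)

27,63,7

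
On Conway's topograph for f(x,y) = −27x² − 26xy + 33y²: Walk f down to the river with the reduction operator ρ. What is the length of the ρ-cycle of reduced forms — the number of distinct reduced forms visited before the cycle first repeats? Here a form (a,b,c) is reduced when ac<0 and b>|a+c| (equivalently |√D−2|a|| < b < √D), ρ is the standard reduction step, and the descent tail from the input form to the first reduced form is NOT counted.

D = 4240, ⌊√D⌋ = 65
descent: ρ → (33,26,-27)  [lands on river]
river: ρ → (-27,28,32)
river: ρ → (32,36,-23)
river: ρ → (-23,56,12)
river: ρ → (12,64,-3)
river: ρ → (-3,62,33)
river: ρ → (33,4,-32)
river: ρ → (-32,60,5)
river: ρ → (5,60,-32)
river: ρ → (-32,4,33)
river: ρ → (33,62,-3)
river: ρ → (-3,64,12)
river: ρ → (12,56,-23)
river: ρ → (-23,36,32)
river: ρ → (32,28,-27)
river: ρ → (-27,26,33)
river: ρ → (33,40,-20)
river: ρ → (-20,40,33)
ρ-cycle length = 18 (tail of 1 descent step not counted)

18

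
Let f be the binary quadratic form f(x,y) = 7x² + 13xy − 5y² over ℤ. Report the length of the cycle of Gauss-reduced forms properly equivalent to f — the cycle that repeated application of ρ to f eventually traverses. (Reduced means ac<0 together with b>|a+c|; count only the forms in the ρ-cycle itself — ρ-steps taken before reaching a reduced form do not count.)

D = 309, ⌊√D⌋ = 17
river: ρ → (-5,17,1)
river: ρ → (1,17,-5)
river: ρ → (-5,13,7)
river: ρ → (7,15,-3)
river: ρ → (-3,15,7)
river: ρ → (7,13,-5)
ρ-cycle length = 6 (tail of 0 descent steps not counted)

6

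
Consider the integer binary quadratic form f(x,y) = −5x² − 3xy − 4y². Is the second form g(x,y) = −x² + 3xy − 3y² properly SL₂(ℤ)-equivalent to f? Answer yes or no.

D₁ = -71, D₂ = -3
discriminants differ ⇒ not SL₂(ℤ)-equivalent

no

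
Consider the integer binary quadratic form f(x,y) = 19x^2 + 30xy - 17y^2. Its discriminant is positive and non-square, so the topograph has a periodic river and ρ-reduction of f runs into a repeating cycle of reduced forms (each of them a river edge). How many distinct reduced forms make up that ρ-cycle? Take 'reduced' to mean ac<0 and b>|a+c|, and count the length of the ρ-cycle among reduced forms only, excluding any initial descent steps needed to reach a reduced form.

D = 2192, ⌊√D⌋ = 46
river: ρ → (-17,38,11)
river: ρ → (11,28,-32)
river: ρ → (-32,36,7)
river: ρ → (7,34,-37)
river: ρ → (-37,40,4)
river: ρ → (4,40,-37)
river: ρ → (-37,34,7)
river: ρ → (7,36,-32)
river: ρ → (-32,28,11)
river: ρ → (11,38,-17)
river: ρ → (-17,30,19)
river: ρ → (19,46,-1)
river: ρ → (-1,46,19)
river: ρ → (19,30,-17)
ρ-cycle length = 14 (tail of 0 descent steps not counted)

14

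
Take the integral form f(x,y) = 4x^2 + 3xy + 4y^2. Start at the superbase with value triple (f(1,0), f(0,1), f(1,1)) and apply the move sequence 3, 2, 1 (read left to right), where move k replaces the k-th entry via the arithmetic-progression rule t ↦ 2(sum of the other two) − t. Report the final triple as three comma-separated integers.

start (4,4,11) = (f(1,0),f(0,1),f(1,1))
replace slot 3: 2·(4+4) − 11 = 5 → (4,4,5)
replace slot 2: 2·(4+5) − 4 = 14 → (4,14,5)
replace slot 1: 2·(14+5) − 4 = 34 → (34,14,5)

34,14,5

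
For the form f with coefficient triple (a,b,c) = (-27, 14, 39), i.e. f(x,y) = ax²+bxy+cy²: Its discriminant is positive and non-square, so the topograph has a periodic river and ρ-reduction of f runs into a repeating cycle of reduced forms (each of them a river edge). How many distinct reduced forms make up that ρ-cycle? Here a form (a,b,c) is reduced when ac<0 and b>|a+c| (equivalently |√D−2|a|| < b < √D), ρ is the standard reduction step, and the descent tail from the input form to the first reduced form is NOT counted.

D = 4408, ⌊√D⌋ = 66
river: ρ → (39,64,-2)
river: ρ → (-2,64,39)
river: ρ → (39,14,-27)
river: ρ → (-27,40,26)
river: ρ → (26,64,-3)
river: ρ → (-3,62,47)
river: ρ → (47,32,-18)
river: ρ → (-18,40,39)
river: ρ → (39,38,-19)
river: ρ → (-19,38,39)
river: ρ → (39,40,-18)
river: ρ → (-18,32,47)
river: ρ → (47,62,-3)
river: ρ → (-3,64,26)
river: ρ → (26,40,-27)
river: ρ → (-27,14,39)
ρ-cycle length = 16 (tail of 0 descent steps not counted)

16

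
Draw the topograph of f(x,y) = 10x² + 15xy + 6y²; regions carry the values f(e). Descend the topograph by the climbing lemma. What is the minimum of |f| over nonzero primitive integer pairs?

translate: b→-5 (≡15 mod 20), so (10,15,6)→(10,-5,1)
flip: (10,-5,1)→(1,5,10)
translate: b→1 (≡5 mod 2), so (1,5,10)→(1,1,4)
reduced (well bottom): (1,1,4) with a≤c, −a<b≤a
well minimum = a = 1

1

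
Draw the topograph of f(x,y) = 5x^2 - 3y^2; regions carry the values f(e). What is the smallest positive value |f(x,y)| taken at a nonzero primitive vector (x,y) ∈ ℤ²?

descent: ρ → (-3,6,2)  [lands on river]
river: ρ → (2,6,-3)
closes: descent 1, river 2
min |a| on river = 2

2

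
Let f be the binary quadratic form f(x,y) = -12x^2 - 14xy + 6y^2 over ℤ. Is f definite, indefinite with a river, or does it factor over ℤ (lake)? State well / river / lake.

D = b²−4ac = (-14)² − 4·(-12)·6 = 484
D = 22² is a perfect square ⇒ form factors over ℤ ⇒ lakes

lake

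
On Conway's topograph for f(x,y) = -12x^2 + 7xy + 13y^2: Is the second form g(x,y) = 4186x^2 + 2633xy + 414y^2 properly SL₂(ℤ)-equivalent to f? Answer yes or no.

D₁ = 673, D₂ = 673
river cycle of f (length 58): (13, 19, -6), (-6, 17, 16), (16, 15, -7), (-7, 13, 18), (18, 23, -2), (-2, 25, 6), (6, 23, -6), (-6, 25, 2), (2, 23, -18), (-18, 13, 7), … (48 more)
river cycle of g (length 58): (13, 19, -6), (-6, 17, 16), (16, 15, -7), (-7, 13, 18), (18, 23, -2), (-2, 25, 6), (6, 23, -6), (-6, 25, 2), (2, 23, -18), (-18, 13, 7), … (48 more)
cycles coincide ⇒ equivalent

yes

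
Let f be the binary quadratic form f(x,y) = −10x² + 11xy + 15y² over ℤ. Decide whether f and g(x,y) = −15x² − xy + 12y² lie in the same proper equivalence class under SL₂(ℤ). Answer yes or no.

D₁ = 721, D₂ = 721
river cycle of f (length 36): (15, 19, -6), (-6, 17, 18), (18, 19, -5), (-5, 21, 14), (14, 7, -12), (-12, 17, 9), (9, 19, -10), (-10, 21, 7), (7, 21, -10), (-10, 19, 9), … (26 more)
river cycle of g (length 36): (12, 25, -2), (-2, 23, 24), (24, 25, -1), (-1, 25, 24), (24, 23, -2), (-2, 25, 12), (12, 23, -4), (-4, 25, 6), (6, 23, -8), (-8, 25, 3), … (26 more)
cycles differ ⇒ inequivalent

no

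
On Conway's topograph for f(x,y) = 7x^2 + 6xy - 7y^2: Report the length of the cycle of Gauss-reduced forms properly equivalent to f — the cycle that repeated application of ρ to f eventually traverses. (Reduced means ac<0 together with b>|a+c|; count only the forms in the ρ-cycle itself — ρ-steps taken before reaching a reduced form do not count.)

D = 232, ⌊√D⌋ = 15
river: ρ → (-7,8,6)
river: ρ → (6,4,-9)
river: ρ → (-9,14,1)
river: ρ → (1,14,-9)
river: ρ → (-9,4,6)
river: ρ → (6,8,-7)
river: ρ → (-7,6,7)
river: ρ → (7,8,-6)
river: ρ → (-6,4,9)
river: ρ → (9,14,-1)
river: ρ → (-1,14,9)
river: ρ → (9,4,-6)
river: ρ → (-6,8,7)
river: ρ → (7,6,-7)
ρ-cycle length = 14 (tail of 0 descent steps not counted)

14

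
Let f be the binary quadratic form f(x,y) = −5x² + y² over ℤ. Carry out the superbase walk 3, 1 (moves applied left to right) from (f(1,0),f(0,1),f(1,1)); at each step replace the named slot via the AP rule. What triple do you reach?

start (-5,1,-4) = (f(1,0),f(0,1),f(1,1))
replace slot 3: 2·((-5)+1) − (-4) = -4 → (-5,1,-4)
replace slot 1: 2·(1+(-4)) − (-5) = -1 → (-1,1,-4)

-1,1,-4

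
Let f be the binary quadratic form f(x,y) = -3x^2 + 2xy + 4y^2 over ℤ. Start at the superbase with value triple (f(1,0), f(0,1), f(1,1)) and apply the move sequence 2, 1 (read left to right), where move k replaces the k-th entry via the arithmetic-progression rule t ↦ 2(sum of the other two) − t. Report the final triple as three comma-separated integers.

start (-3,4,3) = (f(1,0),f(0,1),f(1,1))
replace slot 2: 2·((-3)+3) − 4 = -4 → (-3,-4,3)
replace slot 1: 2·((-4)+3) − (-3) = 1 → (1,-4,3)

1,-4,3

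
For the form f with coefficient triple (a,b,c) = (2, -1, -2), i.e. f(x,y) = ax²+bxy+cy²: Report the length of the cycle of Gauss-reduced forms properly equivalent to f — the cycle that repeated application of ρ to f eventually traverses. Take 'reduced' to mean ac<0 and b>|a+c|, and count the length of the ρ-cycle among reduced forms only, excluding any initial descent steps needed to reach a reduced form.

D = 17, ⌊√D⌋ = 4
descent: ρ → (-2,1,2)  [lands on river]
river: ρ → (2,3,-1)
river: ρ → (-1,3,2)
river: ρ → (2,1,-2)
river: ρ → (-2,3,1)
river: ρ → (1,3,-2)
ρ-cycle length = 6 (tail of 1 descent step not counted)

6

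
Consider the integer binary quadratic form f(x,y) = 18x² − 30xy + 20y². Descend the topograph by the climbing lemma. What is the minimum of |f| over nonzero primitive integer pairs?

translate: b→6 (≡-30 mod 36), so (18,-30,20)→(18,6,8)
flip: (18,6,8)→(8,-6,18)
reduced (well bottom): (8,-6,18) with a≤c, −a<b≤a
well minimum = a = 8

8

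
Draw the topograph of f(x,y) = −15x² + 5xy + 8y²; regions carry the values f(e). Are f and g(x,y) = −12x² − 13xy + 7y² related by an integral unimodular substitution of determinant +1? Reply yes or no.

D₁ = 505, D₂ = 505
river cycle of f (length 8): (8, 11, -12), (-12, 13, 7), (7, 15, -10), (-10, 5, 12), (12, 19, -3), (-3, 17, 18), (18, 19, -2), (-2, 21, 8)
river cycle of g (length 8): (7, 13, -12), (-12, 11, 8), (8, 21, -2), (-2, 19, 18), (18, 17, -3), (-3, 19, 12), (12, 5, -10), (-10, 15, 7)
cycles differ ⇒ inequivalent

no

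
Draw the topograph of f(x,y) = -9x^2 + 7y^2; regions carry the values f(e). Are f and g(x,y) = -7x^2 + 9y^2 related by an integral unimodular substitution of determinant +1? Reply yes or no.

D₁ = 252, D₂ = 252
river cycle of f (length 2): (7, 14, -2), (-2, 14, 7)
river cycle of g (length 2): (-7, 14, 2), (2, 14, -7)
cycles differ ⇒ inequivalent

no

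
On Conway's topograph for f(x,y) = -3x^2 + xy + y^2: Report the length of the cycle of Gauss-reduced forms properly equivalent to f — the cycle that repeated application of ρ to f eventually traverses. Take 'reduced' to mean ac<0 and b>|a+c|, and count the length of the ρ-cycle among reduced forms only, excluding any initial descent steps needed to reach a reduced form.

D = 13, ⌊√D⌋ = 3
descent: ρ → (1,3,-1)  [lands on river]
river: ρ → (-1,3,1)
ρ-cycle length = 2 (tail of 1 descent step not counted)

2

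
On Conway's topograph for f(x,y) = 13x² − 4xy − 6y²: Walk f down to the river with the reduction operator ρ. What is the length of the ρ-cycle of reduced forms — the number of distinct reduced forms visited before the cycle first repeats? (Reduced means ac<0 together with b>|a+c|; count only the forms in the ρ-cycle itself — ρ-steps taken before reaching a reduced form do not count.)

D = 328, ⌊√D⌋ = 18
descent: ρ → (-6,16,3)  [lands on river]
river: ρ → (3,14,-11)
river: ρ → (-11,8,6)
river: ρ → (6,16,-3)
river: ρ → (-3,14,11)
river: ρ → (11,8,-6)
ρ-cycle length = 6 (tail of 1 descent step not counted)

6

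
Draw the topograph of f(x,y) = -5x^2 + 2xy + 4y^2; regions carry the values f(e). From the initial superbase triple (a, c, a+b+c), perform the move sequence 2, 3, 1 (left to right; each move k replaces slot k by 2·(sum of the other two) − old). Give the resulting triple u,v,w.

start (-5,4,1) = (f(1,0),f(0,1),f(1,1))
replace slot 2: 2·((-5)+1) − 4 = -12 → (-5,-12,1)
replace slot 3: 2·((-5)+(-12)) − 1 = -35 → (-5,-12,-35)
replace slot 1: 2·((-12)+(-35)) − (-5) = -89 → (-89,-12,-35)

-89,-12,-35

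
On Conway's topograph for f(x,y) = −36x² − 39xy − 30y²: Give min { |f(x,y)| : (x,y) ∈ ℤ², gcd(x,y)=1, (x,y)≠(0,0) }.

translate: b→-33 (≡39 mod 72), so (36,39,30)→(36,-33,27)
flip: (36,-33,27)→(27,33,36)
translate: b→-21 (≡33 mod 54), so (27,33,36)→(27,-21,30)
reduced (well bottom): (27,-21,30) with a≤c, −a<b≤a
well minimum |f| = |-27| = 27 (negative-definite)

27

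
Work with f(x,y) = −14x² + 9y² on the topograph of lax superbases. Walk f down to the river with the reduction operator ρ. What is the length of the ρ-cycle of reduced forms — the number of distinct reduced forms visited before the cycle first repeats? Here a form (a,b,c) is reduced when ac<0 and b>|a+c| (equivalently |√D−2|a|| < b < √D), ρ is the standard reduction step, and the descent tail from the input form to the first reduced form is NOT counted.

D = 504, ⌊√D⌋ = 22
descent: ρ → (9,18,-5)  [lands on river]
river: ρ → (-5,22,1)
river: ρ → (1,22,-5)
river: ρ → (-5,18,9)
ρ-cycle length = 4 (tail of 1 descent step not counted)

4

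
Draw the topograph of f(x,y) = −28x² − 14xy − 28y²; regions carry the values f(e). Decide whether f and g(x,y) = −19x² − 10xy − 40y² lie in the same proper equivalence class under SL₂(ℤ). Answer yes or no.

D₁ = -2940, D₂ = -2940
f is negative-definite; reduce −f:
−f: reduced (well bottom): (28,14,28) with a≤c, −a<b≤a
flip sign back: reduced form of f is (-28,-14,-28)
g is negative-definite; reduce −g:
−g: reduced (well bottom): (19,10,40) with a≤c, −a<b≤a
flip sign back: reduced form of g is (-19,-10,-40)
reduced forms (-28, -14, -28) vs (-19, -10, -40) ⇒ inequivalent

no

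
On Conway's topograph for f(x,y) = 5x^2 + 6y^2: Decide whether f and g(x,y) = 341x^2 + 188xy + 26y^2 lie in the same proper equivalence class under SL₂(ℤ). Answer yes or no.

D₁ = -120, D₂ = -120
f: reduced (well bottom): (5,0,6) with a≤c, −a<b≤a
g: flip: (341,188,26)→(26,-188,341)
g: translate: b→20 (≡-188 mod 52), so (26,-188,341)→(26,20,5)
g: flip: (26,20,5)→(5,-20,26)
g: translate: b→0 (≡-20 mod 10), so (5,-20,26)→(5,0,6)
g: reduced (well bottom): (5,0,6) with a≤c, −a<b≤a
reduced forms (5, 0, 6) vs (5, 0, 6) ⇒ equivalent

yes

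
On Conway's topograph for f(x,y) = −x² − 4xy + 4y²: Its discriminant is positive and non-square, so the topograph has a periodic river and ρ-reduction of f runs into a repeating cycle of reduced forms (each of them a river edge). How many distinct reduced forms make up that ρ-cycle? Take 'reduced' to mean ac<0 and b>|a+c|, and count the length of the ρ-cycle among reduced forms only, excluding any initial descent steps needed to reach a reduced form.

D = 32, ⌊√D⌋ = 5
descent: ρ → (4,4,-1)  [lands on river]
river: ρ → (-1,4,4)
ρ-cycle length = 2 (tail of 1 descent step not counted)

2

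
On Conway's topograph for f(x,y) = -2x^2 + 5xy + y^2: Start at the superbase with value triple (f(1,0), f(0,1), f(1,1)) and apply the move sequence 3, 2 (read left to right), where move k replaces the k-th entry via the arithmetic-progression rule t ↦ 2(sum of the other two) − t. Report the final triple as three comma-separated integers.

start (-2,1,4) = (f(1,0),f(0,1),f(1,1))
replace slot 3: 2·((-2)+1) − 4 = -6 → (-2,1,-6)
replace slot 2: 2·((-2)+(-6)) − 1 = -17 → (-2,-17,-6)

-2,-17,-6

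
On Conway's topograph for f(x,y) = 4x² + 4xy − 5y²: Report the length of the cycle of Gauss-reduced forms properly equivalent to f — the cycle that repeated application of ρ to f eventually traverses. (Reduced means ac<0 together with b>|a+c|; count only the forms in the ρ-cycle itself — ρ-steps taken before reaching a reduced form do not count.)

D = 96, ⌊√D⌋ = 9
river: ρ → (-5,6,3)
river: ρ → (3,6,-5)
river: ρ → (-5,4,4)
river: ρ → (4,4,-5)
ρ-cycle length = 4 (tail of 0 descent steps not counted)

4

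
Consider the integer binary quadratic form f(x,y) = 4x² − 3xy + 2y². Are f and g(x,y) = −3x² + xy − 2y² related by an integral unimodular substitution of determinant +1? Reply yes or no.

D₁ = -23, D₂ = -23
f: flip: (4,-3,2)→(2,3,4)
f: translate: b→-1 (≡3 mod 4), so (2,3,4)→(2,-1,3)
f: reduced (well bottom): (2,-1,3) with a≤c, −a<b≤a
g is negative-definite; reduce −g:
−g: flip: (3,-1,2)→(2,1,3)
−g: reduced (well bottom): (2,1,3) with a≤c, −a<b≤a
flip sign back: reduced form of g is (-2,-1,-3)
reduced forms (2, -1, 3) vs (-2, -1, -3) ⇒ inequivalent

no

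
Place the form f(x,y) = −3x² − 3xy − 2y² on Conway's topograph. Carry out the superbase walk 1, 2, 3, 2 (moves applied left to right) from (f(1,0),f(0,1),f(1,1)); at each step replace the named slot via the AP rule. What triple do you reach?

start (-3,-2,-8) = (f(1,0),f(0,1),f(1,1))
replace slot 1: 2·((-2)+(-8)) − (-3) = -17 → (-17,-2,-8)
replace slot 2: 2·((-17)+(-8)) − (-2) = -48 → (-17,-48,-8)
replace slot 3: 2·((-17)+(-48)) − (-8) = -122 → (-17,-48,-122)
replace slot 2: 2·((-17)+(-122)) − (-48) = -230 → (-17,-230,-122)

-17,-230,-122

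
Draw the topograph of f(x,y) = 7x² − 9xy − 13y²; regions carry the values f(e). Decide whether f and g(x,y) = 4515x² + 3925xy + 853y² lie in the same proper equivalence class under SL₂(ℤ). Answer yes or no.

D₁ = 445, D₂ = 445
river cycle of f (length 6): (-13, 9, 7), (7, 19, -3), (-3, 17, 13), (13, 9, -7), (-7, 19, 3), (3, 17, -13)
river cycle of g (length 6): (7, 19, -3), (-3, 17, 13), (13, 9, -7), (-7, 19, 3), (3, 17, -13), (-13, 9, 7)
cycles coincide ⇒ equivalent

yes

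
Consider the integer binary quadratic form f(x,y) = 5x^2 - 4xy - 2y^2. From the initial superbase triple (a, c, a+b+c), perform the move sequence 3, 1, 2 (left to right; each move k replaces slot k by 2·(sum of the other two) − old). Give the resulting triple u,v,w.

start (5,-2,-1) = (f(1,0),f(0,1),f(1,1))
replace slot 3: 2·(5+(-2)) − (-1) = 7 → (5,-2,7)
replace slot 1: 2·((-2)+7) − 5 = 5 → (5,-2,7)
replace slot 2: 2·(5+7) − (-2) = 26 → (5,26,7)

5,26,7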